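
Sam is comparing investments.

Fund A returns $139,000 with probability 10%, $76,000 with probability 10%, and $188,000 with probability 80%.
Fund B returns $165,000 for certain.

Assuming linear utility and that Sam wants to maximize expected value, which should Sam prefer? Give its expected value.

Fund A = 0.1 × 139000 + 0.1 × 76000 + 0.8 × 188000 = 13900 + 7600 + 150400 = 171900
Fund B: 165000 (certain)

Fund A ($171,900)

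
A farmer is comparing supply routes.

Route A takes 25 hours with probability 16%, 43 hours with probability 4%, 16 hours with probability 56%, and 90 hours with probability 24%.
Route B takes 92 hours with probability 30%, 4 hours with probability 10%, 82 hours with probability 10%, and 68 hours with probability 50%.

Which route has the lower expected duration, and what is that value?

Route A (36.28 hours)

Route A = 0.16 × 25 + 0.04 × 43 + 0.56 × 16 + 0.24 × 90 = 4 + 1.72 + 8.96 + 21.6 = 36.28
Route B = 0.3 × 92 + 0.1 × 4 + 0.1 × 82 + 0.5 × 68 = 27.6 + 0.4 + 8.2 + 34 = 70.2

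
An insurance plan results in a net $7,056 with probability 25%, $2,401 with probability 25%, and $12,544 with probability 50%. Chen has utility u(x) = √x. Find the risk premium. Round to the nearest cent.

$670.69

E[u] = 0.25·√7056 + 0.25·√2401 + 0.5·√12544 = 0.25·84 + 0.25·49 + 0.5·112 = 89.25
CE = (89.25)² = 7965.5625
Risk premium = EV − CE = 8636.25 − 7965.5625 = 670.6875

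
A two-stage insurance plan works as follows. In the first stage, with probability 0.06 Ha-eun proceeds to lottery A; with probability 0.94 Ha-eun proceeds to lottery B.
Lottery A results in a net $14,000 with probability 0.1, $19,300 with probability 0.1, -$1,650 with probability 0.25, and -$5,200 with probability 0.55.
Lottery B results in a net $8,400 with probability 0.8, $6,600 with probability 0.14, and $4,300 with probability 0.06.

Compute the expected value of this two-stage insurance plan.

EV(A) = 0.1 × 14000 + 0.1 × 19300 + 0.25 × (-1650) + 0.55 × (-5200) = 1400 + 1930 − 412.5 − 2860 = 57.5
EV(B) = 0.8 × 8400 + 0.14 × 6600 + 0.06 × 4300 = 6720 + 924 + 258 = 7902
Overall = 0.06 × 57.5 + 0.94 × 7902 = 3.45 + 7427.88 = 7431.33

$7,431.33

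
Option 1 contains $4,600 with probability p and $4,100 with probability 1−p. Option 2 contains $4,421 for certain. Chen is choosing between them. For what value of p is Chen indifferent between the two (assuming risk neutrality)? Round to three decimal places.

p = 0.642

p·4600 + (1−p)·4100 = 4421
500p + 4100 = 4421
p = (4421 − 4100) / 500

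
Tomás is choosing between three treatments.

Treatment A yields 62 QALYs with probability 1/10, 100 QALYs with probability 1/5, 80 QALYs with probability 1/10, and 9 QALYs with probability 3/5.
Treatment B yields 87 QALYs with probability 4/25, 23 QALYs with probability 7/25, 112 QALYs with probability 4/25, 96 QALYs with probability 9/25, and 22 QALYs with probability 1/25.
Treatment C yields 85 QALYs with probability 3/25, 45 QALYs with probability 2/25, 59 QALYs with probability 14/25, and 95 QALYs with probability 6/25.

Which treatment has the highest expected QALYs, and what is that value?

Treatment A = 1/10 × 62 + 1/5 × 100 + 1/10 × 80 + 3/5 × 9 = 6.2 + 20 + 8 + 5.4 = 39.6
Treatment B = 4/25 × 87 + 7/25 × 23 + 4/25 × 112 + 9/25 × 96 + 1/25 × 22 = 13.92 + 6.44 + 17.92 + 34.56 + 0.88 = 73.72
Treatment C = 3/25 × 85 + 2/25 × 45 + 14/25 × 59 + 6/25 × 95 = 10.2 + 3.6 + 33.04 + 22.8 = 69.64

Treatment B (73.72 QALYs)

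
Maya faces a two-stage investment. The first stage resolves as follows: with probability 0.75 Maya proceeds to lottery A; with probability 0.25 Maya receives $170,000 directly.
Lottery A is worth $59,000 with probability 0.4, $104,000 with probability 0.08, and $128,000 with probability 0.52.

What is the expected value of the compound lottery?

$116,360

EV(A) = 0.4 × 59000 + 0.08 × 104000 + 0.52 × 128000 = 23600 + 8320 + 66560 = 98480
Branch B: 170000 (certain)
Overall = 0.75 × 98480 + 0.25 × 170000 = 73860 + 42500 = 116360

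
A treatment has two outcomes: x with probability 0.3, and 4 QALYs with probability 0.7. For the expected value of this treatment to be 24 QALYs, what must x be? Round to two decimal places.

0.3·x + 0.7·4 = 24
0.3·x = 24 − 2.8 = 21.2
x = 21.2 / 0.3 = 70.6667

x = 70.67 QALYs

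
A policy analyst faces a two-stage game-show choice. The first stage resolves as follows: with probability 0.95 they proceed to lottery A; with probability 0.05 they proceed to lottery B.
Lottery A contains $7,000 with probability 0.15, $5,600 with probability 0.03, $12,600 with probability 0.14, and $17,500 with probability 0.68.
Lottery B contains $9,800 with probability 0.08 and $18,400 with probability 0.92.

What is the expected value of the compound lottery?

$15,023.50

EV(A) = 0.15 × 7000 + 0.03 × 5600 + 0.14 × 12600 + 0.68 × 17500 = 1050 + 168 + 1764 + 11900 = 14882
EV(B) = 0.08 × 9800 + 0.92 × 18400 = 784 + 16928 = 17712
Overall = 0.95 × 14882 + 0.05 × 17712 = 14137.9 + 885.6 = 15023.5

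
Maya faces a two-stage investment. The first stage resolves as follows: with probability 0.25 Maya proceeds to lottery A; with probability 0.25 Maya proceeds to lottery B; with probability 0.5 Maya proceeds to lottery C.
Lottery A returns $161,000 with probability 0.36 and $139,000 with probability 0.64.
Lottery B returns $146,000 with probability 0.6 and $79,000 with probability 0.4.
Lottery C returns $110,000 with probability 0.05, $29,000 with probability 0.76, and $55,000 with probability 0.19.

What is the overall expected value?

EV(A) = 0.36 × 161000 + 0.64 × 139000 = 57960 + 88960 = 146920
EV(B) = 0.6 × 146000 + 0.4 × 79000 = 87600 + 31600 = 119200
EV(C) = 0.05 × 110000 + 0.76 × 29000 + 0.19 × 55000 = 5500 + 22040 + 10450 = 37990
Overall = 0.25 × 146920 + 0.25 × 119200 + 0.5 × 37990 = 36730 + 29800 + 18995 = 85525

$85,525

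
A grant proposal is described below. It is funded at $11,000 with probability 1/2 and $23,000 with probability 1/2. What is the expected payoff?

EV = 1/2 × 11000 + 1/2 × 23000 = 5500 + 11500 = 17000

$17,000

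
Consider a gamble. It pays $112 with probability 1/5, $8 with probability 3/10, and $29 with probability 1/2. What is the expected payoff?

$39.30

EV = 1/5 × 112 + 3/10 × 8 + 1/2 × 29 = 22.4 + 2.4 + 14.5 = 39.3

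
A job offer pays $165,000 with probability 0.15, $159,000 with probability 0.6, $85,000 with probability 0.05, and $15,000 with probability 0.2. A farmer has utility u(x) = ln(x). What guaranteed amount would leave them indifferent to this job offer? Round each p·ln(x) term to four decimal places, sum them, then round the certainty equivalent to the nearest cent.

$96,645.02

E[u] = 0.15·ln(165000) + 0.6·ln(159000) + 0.05·ln(85000) + 0.2·ln(15000) = 1.8021 + 7.1860 + 0.5675 + 1.9232 = 11.4788
CE = e^11.4788 ≈ 96645.02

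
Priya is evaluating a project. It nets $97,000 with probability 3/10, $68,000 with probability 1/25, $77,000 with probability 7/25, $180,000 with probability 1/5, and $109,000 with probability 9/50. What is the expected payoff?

EV = 3/10 × 97000 + 1/25 × 68000 + 7/25 × 77000 + 1/5 × 180000 + 9/50 × 109000 = 29100 + 2720 + 21560 + 36000 + 19620 = 109000

$109,000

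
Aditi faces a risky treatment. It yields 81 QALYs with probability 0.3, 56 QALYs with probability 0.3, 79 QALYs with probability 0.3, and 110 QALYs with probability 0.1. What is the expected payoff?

EV = 0.3 × 81 + 0.3 × 56 + 0.3 × 79 + 0.1 × 110 = 24.3 + 16.8 + 23.7 + 11 = 75.8

75.8 QALYs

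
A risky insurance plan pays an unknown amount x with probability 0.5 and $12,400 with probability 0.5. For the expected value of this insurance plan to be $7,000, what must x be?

x = $1,600

0.5·x + 0.5·12400 = 7000
0.5·x = 7000 − 6200 = 800
x = 800 / 0.5 = 1600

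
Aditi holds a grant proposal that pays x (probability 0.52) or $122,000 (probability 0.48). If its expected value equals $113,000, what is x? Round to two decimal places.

x = $104,692.31

0.52·x + 0.48·122000 = 113000
0.52·x = 113000 − 58560 = 54440
x = 54440 / 0.52 = 104692.3077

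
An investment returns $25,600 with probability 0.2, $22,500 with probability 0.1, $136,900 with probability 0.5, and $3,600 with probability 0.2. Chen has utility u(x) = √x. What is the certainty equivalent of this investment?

E[u] = 0.2·√25600 + 0.1·√22500 + 0.5·√136900 + 0.2·√3600 = 0.2·160 + 0.1·150 + 0.5·370 + 0.2·60 = 244
CE = (244)² = 59536

$59,536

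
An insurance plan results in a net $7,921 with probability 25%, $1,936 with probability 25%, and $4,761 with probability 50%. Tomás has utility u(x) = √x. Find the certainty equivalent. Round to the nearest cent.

E[u] = 0.25·√7921 + 0.25·√1936 + 0.5·√4761 = 0.25·89 + 0.25·44 + 0.5·69 = 67.75
CE = (67.75)² = 4590.0625

$4,590.06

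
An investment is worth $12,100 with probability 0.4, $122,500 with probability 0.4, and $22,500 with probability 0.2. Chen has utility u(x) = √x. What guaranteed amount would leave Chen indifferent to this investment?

$45,796

E[u] = 0.4·√12100 + 0.4·√122500 + 0.2·√22500 = 0.4·110 + 0.4·350 + 0.2·150 = 214
CE = (214)² = 45796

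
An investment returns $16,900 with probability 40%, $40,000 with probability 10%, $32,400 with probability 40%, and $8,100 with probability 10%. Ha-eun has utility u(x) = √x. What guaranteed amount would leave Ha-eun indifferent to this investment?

$23,409

E[u] = 0.4·√16900 + 0.1·√40000 + 0.4·√32400 + 0.1·√8100 = 0.4·130 + 0.1·200 + 0.4·180 + 0.1·90 = 153
CE = (153)² = 23409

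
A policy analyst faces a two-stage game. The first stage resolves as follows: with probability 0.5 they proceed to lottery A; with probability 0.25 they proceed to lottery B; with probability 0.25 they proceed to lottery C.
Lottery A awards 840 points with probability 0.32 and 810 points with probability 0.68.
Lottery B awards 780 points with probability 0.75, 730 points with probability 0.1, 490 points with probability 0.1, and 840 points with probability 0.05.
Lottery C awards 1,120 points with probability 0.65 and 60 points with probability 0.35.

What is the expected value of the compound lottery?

784.3 points

EV(A) = 0.32 × 840 + 0.68 × 810 = 268.8 + 550.8 = 819.6
EV(B) = 0.75 × 780 + 0.1 × 730 + 0.1 × 490 + 0.05 × 840 = 585 + 73 + 49 + 42 = 749
EV(C) = 0.65 × 1120 + 0.35 × 60 = 728 + 21 = 749
Overall = 0.5 × 819.6 + 0.25 × 749 + 0.25 × 749 = 409.8 + 187.25 + 187.25 = 784.3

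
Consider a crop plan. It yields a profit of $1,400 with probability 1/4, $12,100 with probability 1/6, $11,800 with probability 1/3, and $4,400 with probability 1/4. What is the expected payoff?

EV = 1/4 × 1400 + 1/6 × 12100 + 1/3 × 11800 + 1/4 × 4400 = 350 + 2016.6667 + 3933.3333 + 1100 = 7400

$7,400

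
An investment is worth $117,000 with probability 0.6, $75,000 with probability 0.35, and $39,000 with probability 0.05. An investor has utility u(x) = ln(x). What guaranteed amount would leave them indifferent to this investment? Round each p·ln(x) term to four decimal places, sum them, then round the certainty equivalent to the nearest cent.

E[u] = 0.6·ln(117000) + 0.35·ln(75000) + 0.05·ln(39000) = 7.0020 + 3.9288 + 0.5286 = 11.4594
CE = e^11.4594 ≈ 94788.18

$94,788.18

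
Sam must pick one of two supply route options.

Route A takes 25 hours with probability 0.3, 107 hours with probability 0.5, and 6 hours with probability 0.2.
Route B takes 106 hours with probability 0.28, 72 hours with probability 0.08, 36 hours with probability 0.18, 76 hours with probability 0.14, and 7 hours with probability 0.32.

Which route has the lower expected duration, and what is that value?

Route B (54.8 hours)

Route A = 0.3 × 25 + 0.5 × 107 + 0.2 × 6 = 7.5 + 53.5 + 1.2 = 62.2
Route B = 0.28 × 106 + 0.08 × 72 + 0.18 × 36 + 0.14 × 76 + 0.32 × 7 = 29.68 + 5.76 + 6.48 + 10.64 + 2.24 = 54.8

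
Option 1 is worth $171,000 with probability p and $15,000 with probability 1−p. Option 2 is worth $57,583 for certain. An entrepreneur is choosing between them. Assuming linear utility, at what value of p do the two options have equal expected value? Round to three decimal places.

p·171000 + (1−p)·15000 = 57583
156000p + 15000 = 57583
p = (57583 − 15000) / 156000

p = 0.273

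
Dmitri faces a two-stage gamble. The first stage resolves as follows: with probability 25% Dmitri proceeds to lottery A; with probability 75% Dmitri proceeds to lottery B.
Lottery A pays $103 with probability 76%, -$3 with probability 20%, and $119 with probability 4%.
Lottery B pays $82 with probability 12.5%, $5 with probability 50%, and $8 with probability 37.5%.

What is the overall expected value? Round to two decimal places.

$32.42

EV(A) = 0.76 × 103 + 0.2 × (-3) + 0.04 × 119 = 78.28 − 0.6 + 4.76 = 82.44
EV(B) = 0.125 × 82 + 0.5 × 5 + 0.375 × 8 = 10.25 + 2.5 + 3 = 15.75
Overall = 0.25 × 82.44 + 0.75 × 15.75 = 20.61 + 11.8125 = 32.4225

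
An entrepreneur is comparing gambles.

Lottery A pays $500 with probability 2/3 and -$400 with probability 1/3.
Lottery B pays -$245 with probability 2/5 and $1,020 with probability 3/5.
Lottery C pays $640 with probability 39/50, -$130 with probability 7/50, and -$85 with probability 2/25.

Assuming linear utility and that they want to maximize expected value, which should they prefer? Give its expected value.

Lottery A = 2/3 × 500 + 1/3 × (-400) = 333.3333 − 133.3333 = 200
Lottery B = 2/5 × (-245) + 3/5 × 1020 = -98 + 612 = 514
Lottery C = 39/50 × 640 + 7/50 × (-130) + 2/25 × (-85) = 499.2 − 18.2 − 6.8 = 474.2

Lottery B ($514)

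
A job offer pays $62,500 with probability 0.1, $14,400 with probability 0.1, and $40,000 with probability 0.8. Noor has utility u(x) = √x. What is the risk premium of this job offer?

$881

E[u] = 0.1·√62500 + 0.1·√14400 + 0.8·√40000 = 0.1·250 + 0.1·120 + 0.8·200 = 197
CE = (197)² = 38809
Risk premium = EV − CE = 39690 − 38809 = 881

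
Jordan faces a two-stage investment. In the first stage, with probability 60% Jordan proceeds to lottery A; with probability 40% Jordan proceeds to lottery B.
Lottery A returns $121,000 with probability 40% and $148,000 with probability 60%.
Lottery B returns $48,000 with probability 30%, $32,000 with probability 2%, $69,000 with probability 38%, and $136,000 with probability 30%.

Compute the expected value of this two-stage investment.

$115,144

EV(A) = 0.4 × 121000 + 0.6 × 148000 = 48400 + 88800 = 137200
EV(B) = 0.3 × 48000 + 0.02 × 32000 + 0.38 × 69000 + 0.3 × 136000 = 14400 + 640 + 26220 + 40800 = 82060
Overall = 0.6 × 137200 + 0.4 × 82060 = 82320 + 32824 = 115144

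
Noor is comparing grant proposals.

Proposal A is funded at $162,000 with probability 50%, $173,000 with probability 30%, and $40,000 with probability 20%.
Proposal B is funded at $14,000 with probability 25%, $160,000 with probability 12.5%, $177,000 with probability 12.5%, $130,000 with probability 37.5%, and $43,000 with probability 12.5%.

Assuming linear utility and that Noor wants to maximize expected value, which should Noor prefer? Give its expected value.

Proposal A = 0.5 × 162000 + 0.3 × 173000 + 0.2 × 40000 = 81000 + 51900 + 8000 = 140900
Proposal B = 0.25 × 14000 + 0.125 × 160000 + 0.125 × 177000 + 0.375 × 130000 + 0.125 × 43000 = 3500 + 20000 + 22125 + 48750 + 5375 = 99750

Proposal A ($140,900)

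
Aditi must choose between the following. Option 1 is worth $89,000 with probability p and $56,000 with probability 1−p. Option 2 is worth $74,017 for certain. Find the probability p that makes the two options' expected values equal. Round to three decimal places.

p = 0.546

p·89000 + (1−p)·56000 = 74017
33000p + 56000 = 74017
p = (74017 − 56000) / 33000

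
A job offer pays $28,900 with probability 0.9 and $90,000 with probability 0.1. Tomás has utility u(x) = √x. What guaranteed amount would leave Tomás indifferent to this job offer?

$33,489

E[u] = 0.9·√28900 + 0.1·√90000 = 0.9·170 + 0.1·300 = 183
CE = (183)² = 33489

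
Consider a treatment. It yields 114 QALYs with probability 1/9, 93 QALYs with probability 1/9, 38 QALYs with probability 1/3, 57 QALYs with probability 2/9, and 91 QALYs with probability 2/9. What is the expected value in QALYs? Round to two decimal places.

68.56 QALYs

EV = 1/9 × 114 + 1/9 × 93 + 1/3 × 38 + 2/9 × 57 + 2/9 × 91 = 12.6667 + 10.3333 + 12.6667 + 12.6667 + 20.2222 = 68.5556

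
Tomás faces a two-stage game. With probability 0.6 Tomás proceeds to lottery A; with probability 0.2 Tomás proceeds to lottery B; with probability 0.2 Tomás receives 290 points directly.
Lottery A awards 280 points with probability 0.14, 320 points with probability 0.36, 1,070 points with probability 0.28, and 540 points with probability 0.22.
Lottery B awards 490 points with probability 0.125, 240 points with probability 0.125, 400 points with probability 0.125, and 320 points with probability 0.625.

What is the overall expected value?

EV(A) = 0.14 × 280 + 0.36 × 320 + 0.28 × 1070 + 0.22 × 540 = 39.2 + 115.2 + 299.6 + 118.8 = 572.8
EV(B) = 0.125 × 490 + 0.125 × 240 + 0.125 × 400 + 0.625 × 320 = 61.25 + 30 + 50 + 200 = 341.25
Branch C: 290 (certain)
Overall = 0.6 × 572.8 + 0.2 × 341.25 + 0.2 × 290 = 343.68 + 68.25 + 58 = 469.93

469.93 points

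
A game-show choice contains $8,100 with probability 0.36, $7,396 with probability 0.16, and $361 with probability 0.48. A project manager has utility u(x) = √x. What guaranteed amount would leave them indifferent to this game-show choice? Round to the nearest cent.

$3,055.88

E[u] = 0.36·√8100 + 0.16·√7396 + 0.48·√361 = 0.36·90 + 0.16·86 + 0.48·19 = 55.28
CE = (55.28)² = 3055.8784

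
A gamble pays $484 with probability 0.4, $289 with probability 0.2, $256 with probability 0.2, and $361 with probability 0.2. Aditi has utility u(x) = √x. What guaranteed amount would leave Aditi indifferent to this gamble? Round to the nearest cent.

$368.64

E[u] = 0.4·√484 + 0.2·√289 + 0.2·√256 + 0.2·√361 = 0.4·22 + 0.2·17 + 0.2·16 + 0.2·19 = 19.2
CE = (19.2)² = 368.64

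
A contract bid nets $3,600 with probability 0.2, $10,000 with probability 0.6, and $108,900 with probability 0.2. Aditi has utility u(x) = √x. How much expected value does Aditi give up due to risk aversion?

E[u] = 0.2·√3600 + 0.6·√10000 + 0.2·√108900 = 0.2·60 + 0.6·100 + 0.2·330 = 138
CE = (138)² = 19044
Risk premium = EV − CE = 28500 − 19044 = 9456

$9,456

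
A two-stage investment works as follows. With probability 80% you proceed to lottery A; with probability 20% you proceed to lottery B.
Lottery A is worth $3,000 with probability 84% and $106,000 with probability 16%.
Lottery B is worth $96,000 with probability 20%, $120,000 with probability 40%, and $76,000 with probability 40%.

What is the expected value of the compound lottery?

$35,104

EV(A) = 0.84 × 3000 + 0.16 × 106000 = 2520 + 16960 = 19480
EV(B) = 0.2 × 96000 + 0.4 × 120000 + 0.4 × 76000 = 19200 + 48000 + 30400 = 97600
Overall = 0.8 × 19480 + 0.2 × 97600 = 15584 + 19520 = 35104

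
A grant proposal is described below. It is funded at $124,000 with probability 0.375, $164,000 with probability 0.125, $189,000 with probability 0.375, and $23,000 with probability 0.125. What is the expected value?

$140,750

EV = 0.375 × 124000 + 0.125 × 164000 + 0.375 × 189000 + 0.125 × 23000 = 46500 + 20500 + 70875 + 2875 = 140750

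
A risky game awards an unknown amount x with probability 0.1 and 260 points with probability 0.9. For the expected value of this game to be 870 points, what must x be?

0.1·x + 0.9·260 = 870
0.1·x = 870 − 234 = 636
x = 636 / 0.1 = 6360

x = 6,360 points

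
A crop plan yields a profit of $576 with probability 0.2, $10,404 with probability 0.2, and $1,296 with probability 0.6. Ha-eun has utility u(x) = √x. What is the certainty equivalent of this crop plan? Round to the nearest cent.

$2,190.24

E[u] = 0.2·√576 + 0.2·√10404 + 0.6·√1296 = 0.2·24 + 0.2·102 + 0.6·36 = 46.8
CE = (46.8)² = 2190.24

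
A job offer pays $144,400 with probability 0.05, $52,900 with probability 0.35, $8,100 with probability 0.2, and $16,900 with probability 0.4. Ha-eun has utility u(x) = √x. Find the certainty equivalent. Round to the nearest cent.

E[u] = 0.05·√144400 + 0.35·√52900 + 0.2·√8100 + 0.4·√16900 = 0.05·380 + 0.35·230 + 0.2·90 + 0.4·130 = 169.5
CE = (169.5)² = 28730.25

$28,730.25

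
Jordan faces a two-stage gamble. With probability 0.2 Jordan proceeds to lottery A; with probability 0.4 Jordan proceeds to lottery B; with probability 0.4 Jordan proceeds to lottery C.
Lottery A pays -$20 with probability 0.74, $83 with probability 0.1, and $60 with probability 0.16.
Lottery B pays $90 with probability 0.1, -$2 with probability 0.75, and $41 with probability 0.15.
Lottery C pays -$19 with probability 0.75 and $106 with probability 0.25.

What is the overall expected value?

$10.98

EV(A) = 0.74 × (-20) + 0.1 × 83 + 0.16 × 60 = -14.8 + 8.3 + 9.6 = 3.1
EV(B) = 0.1 × 90 + 0.75 × (-2) + 0.15 × 41 = 9 − 1.5 + 6.15 = 13.65
EV(C) = 0.75 × (-19) + 0.25 × 106 = -14.25 + 26.5 = 12.25
Overall = 0.2 × 3.1 + 0.4 × 13.65 + 0.4 × 12.25 = 0.62 + 5.46 + 4.9 = 10.98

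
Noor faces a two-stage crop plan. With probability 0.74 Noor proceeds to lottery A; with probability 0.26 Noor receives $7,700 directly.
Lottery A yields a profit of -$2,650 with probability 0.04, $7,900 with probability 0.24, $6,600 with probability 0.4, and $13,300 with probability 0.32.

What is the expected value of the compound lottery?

$8,429.64

EV(A) = 0.04 × (-2650) + 0.24 × 7900 + 0.4 × 6600 + 0.32 × 13300 = -106 + 1896 + 2640 + 4256 = 8686
Branch B: 7700 (certain)
Overall = 0.74 × 8686 + 0.26 × 7700 = 6427.64 + 2002 = 8429.64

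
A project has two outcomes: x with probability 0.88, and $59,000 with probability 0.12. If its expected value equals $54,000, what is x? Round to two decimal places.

x = $53,318.18

0.88·x + 0.12·59000 = 54000
0.88·x = 54000 − 7080 = 46920
x = 46920 / 0.88 = 53318.1818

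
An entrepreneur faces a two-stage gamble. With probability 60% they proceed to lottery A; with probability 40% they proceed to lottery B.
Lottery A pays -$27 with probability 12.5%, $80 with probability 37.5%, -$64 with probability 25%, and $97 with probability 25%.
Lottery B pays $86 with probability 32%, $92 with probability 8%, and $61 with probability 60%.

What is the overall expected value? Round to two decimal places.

$49.52

EV(A) = 0.125 × (-27) + 0.375 × 80 + 0.25 × (-64) + 0.25 × 97 = -3.375 + 30 − 16 + 24.25 = 34.875
EV(B) = 0.32 × 86 + 0.08 × 92 + 0.6 × 61 = 27.52 + 7.36 + 36.6 = 71.48
Overall = 0.6 × 34.875 + 0.4 × 71.48 = 20.925 + 28.592 = 49.517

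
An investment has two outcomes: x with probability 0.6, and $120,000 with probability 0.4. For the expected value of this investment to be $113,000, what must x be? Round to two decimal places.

0.6·x + 0.4·120000 = 113000
0.6·x = 113000 − 48000 = 65000
x = 65000 / 0.6 = 108333.3333

x = $108,333.33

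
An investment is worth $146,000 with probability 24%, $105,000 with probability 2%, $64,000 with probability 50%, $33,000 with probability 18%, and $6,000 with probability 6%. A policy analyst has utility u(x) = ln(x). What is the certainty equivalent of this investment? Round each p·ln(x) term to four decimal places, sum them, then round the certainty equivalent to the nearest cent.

E[u] = 0.24·ln(146000) + 0.02·ln(105000) + 0.5·ln(64000) + 0.18·ln(33000) + 0.06·ln(6000) = 2.8539 + 0.2312 + 5.5333 + 1.8728 + 0.5220 = 11.0132
CE = e^11.0132 ≈ 60669.72

$60,669.72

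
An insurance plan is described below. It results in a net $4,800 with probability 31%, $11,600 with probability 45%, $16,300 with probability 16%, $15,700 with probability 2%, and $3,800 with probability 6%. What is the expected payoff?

EV = 0.31 × 4800 + 0.45 × 11600 + 0.16 × 16300 + 0.02 × 15700 + 0.06 × 3800 = 1488 + 5220 + 2608 + 314 + 228 = 9858

$9,858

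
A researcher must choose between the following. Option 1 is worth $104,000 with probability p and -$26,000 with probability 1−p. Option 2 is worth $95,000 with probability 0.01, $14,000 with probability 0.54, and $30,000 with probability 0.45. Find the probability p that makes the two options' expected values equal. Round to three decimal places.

p = 0.369

EV(Option 2) = 0.01 × 95000 + 0.54 × 14000 + 0.45 × 30000 = 950 + 7560 + 13500 = 22010
p·104000 + (1−p)·(-26000) = 22010
130000p − 26000 = 22010
p = (22010 + 26000) / 130000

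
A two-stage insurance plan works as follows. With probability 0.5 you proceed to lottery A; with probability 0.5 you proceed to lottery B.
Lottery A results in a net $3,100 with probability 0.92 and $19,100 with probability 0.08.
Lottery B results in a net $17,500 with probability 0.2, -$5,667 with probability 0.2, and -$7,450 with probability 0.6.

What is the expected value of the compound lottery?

EV(A) = 0.92 × 3100 + 0.08 × 19100 = 2852 + 1528 = 4380
EV(B) = 0.2 × 17500 + 0.2 × (-5667) + 0.6 × (-7450) = 3500 − 1133.4 − 4470 = -2103.4
Overall = 0.5 × 4380 + 0.5 × (-2103.4) = 2190 − 1051.7 = 1138.3

$1,138.30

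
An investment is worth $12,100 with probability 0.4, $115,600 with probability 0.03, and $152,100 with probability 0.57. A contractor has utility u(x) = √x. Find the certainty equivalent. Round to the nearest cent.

E[u] = 0.4·√12100 + 0.03·√115600 + 0.57·√152100 = 0.4·110 + 0.03·340 + 0.57·390 = 276.5
CE = (276.5)² = 76452.25

$76,452.25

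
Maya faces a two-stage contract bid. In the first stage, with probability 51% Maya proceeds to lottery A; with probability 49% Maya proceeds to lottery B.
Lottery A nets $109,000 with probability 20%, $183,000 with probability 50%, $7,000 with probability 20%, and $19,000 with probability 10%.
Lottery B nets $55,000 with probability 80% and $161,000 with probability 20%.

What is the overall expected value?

$96,804

EV(A) = 0.2 × 109000 + 0.5 × 183000 + 0.2 × 7000 + 0.1 × 19000 = 21800 + 91500 + 1400 + 1900 = 116600
EV(B) = 0.8 × 55000 + 0.2 × 161000 = 44000 + 32200 = 76200
Overall = 0.51 × 116600 + 0.49 × 76200 = 59466 + 37338 = 96804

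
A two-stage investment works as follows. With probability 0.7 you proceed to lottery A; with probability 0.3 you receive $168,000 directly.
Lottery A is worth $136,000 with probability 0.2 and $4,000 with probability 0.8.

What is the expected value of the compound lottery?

$71,680

EV(A) = 0.2 × 136000 + 0.8 × 4000 = 27200 + 3200 = 30400
Branch B: 168000 (certain)
Overall = 0.7 × 30400 + 0.3 × 168000 = 21280 + 50400 = 71680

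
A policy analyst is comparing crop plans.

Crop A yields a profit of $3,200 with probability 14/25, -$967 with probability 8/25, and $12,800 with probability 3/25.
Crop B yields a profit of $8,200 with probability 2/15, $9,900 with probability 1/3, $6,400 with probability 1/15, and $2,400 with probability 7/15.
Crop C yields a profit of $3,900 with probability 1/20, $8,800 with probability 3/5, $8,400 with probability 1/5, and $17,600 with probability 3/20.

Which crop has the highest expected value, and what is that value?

Crop A = 14/25 × 3200 + 8/25 × (-967) + 3/25 × 12800 = 1792 − 309.44 + 1536 = 3018.56
Crop B = 2/15 × 8200 + 1/3 × 9900 + 1/15 × 6400 + 7/15 × 2400 = 1093.3333 + 3300 + 426.6667 + 1120 = 5940
Crop C = 1/20 × 3900 + 3/5 × 8800 + 1/5 × 8400 + 3/20 × 17600 = 195 + 5280 + 1680 + 2640 = 9795

Crop C ($9,795)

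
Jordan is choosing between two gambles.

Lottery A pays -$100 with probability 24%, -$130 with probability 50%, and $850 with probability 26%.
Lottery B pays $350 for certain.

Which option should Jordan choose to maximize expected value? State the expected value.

Lottery B ($350)

Lottery A = 0.24 × (-100) + 0.5 × (-130) + 0.26 × 850 = -24 − 65 + 221 = 132
Lottery B: 350 (certain)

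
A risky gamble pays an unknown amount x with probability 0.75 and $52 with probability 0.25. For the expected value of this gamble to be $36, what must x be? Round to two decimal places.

0.75·x + 0.25·52 = 36
0.75·x = 36 − 13 = 23
x = 23 / 0.75 = 30.6667

x = $30.67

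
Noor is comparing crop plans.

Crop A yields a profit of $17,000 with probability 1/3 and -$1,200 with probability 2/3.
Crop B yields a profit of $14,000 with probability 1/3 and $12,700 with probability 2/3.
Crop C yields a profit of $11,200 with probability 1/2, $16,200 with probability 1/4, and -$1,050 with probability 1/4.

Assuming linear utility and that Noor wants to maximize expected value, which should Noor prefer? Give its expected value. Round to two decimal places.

Crop B ($13,133.33)

Crop A = 1/3 × 17000 + 2/3 × (-1200) = 5666.6667 − 800 = 4866.6667
Crop B = 1/3 × 14000 + 2/3 × 12700 = 4666.6667 + 8466.6667 = 13133.3333
Crop C = 1/2 × 11200 + 1/4 × 16200 + 1/4 × (-1050) = 5600 + 4050 − 262.5 = 9387.5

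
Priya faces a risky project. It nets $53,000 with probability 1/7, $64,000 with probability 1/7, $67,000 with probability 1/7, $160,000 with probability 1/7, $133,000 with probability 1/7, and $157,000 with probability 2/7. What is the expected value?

$113,000

EV = 1/7 × 53000 + 1/7 × 64000 + 1/7 × 67000 + 1/7 × 160000 + 1/7 × 133000 + 2/7 × 157000 = 7571.4286 + 9142.8571 + 9571.4286 + 22857.1429 + 19000 + 44857.1429 = 113000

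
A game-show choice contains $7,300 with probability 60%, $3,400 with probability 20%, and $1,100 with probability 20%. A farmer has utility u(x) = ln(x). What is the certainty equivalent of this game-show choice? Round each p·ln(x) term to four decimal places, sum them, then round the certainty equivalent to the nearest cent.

$4,291.11

E[u] = 0.6·ln(7300) + 0.2·ln(3400) + 0.2·ln(1100) = 5.3374 + 1.6263 + 1.4006 = 8.3643
CE = e^8.3643 ≈ 4291.11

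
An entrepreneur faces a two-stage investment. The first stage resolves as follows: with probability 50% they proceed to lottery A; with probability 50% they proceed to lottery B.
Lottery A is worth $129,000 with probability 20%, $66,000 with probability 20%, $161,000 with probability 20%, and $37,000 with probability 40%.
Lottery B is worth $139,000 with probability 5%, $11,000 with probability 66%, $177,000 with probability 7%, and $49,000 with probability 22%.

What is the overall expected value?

$61,690

EV(A) = 0.2 × 129000 + 0.2 × 66000 + 0.2 × 161000 + 0.4 × 37000 = 25800 + 13200 + 32200 + 14800 = 86000
EV(B) = 0.05 × 139000 + 0.66 × 11000 + 0.07 × 177000 + 0.22 × 49000 = 6950 + 7260 + 12390 + 10780 = 37380
Overall = 0.5 × 86000 + 0.5 × 37380 = 43000 + 18690 = 61690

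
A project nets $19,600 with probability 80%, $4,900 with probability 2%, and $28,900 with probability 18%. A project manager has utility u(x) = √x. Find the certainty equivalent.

E[u] = 0.8·√19600 + 0.02·√4900 + 0.18·√28900 = 0.8·140 + 0.02·70 + 0.18·170 = 144
CE = (144)² = 20736

$20,736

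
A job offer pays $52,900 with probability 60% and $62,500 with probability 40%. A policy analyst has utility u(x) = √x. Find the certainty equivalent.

E[u] = 0.6·√52900 + 0.4·√62500 = 0.6·230 + 0.4·250 = 238
CE = (238)² = 56644

$56,644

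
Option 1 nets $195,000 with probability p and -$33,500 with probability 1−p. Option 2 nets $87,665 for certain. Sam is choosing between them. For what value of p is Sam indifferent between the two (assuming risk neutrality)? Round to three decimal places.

p·195000 + (1−p)·(-33500) = 87665
228500p − 33500 = 87665
p = (87665 + 33500) / 228500

p = 0.530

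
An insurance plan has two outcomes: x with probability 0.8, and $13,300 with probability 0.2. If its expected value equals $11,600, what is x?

x = $11,175

0.8·x + 0.2·13300 = 11600
0.8·x = 11600 − 2660 = 8940
x = 8940 / 0.8 = 11175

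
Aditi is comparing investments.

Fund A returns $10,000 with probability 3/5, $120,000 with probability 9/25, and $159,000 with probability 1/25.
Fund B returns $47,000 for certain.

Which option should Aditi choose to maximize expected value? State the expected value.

Fund A = 3/5 × 10000 + 9/25 × 120000 + 1/25 × 159000 = 6000 + 43200 + 6360 = 55560
Fund B: 47000 (certain)

Fund A ($55,560)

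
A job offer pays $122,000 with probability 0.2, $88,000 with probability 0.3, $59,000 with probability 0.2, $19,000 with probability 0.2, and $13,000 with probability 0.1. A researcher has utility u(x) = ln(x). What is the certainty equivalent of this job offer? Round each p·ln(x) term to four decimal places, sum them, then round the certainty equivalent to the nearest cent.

$52,717.36

E[u] = 0.2·ln(122000) + 0.3·ln(88000) + 0.2·ln(59000) + 0.2·ln(19000) + 0.1·ln(13000) = 2.3424 + 3.4155 + 2.1971 + 1.9704 + 0.9473 = 10.8727
CE = e^10.8727 ≈ 52717.36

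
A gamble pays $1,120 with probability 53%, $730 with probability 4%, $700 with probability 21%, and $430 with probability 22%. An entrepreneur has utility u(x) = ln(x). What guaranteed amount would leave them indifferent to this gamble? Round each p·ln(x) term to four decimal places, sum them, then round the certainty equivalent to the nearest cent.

E[u] = 0.53·ln(1120) + 0.04·ln(730) + 0.21·ln(700) + 0.22·ln(430) = 3.7212 + 0.2637 + 1.3757 + 1.3340 = 6.6946
CE = e^6.6946 ≈ 808.03

$808.03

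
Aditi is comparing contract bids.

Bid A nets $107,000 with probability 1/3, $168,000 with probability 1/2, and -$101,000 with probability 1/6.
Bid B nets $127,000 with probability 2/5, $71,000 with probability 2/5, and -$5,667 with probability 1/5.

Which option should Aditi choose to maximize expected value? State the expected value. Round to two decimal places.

Bid A = 1/3 × 107000 + 1/2 × 168000 + 1/6 × (-101000) = 35666.6667 + 84000 − 16833.3333 = 102833.3333
Bid B = 2/5 × 127000 + 2/5 × 71000 + 1/5 × (-5667) = 50800 + 28400 − 1133.4 = 78066.6

Bid A ($102,833.33)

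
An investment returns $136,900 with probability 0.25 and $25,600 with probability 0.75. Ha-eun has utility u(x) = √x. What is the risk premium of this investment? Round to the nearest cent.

E[u] = 0.25·√136900 + 0.75·√25600 = 0.25·370 + 0.75·160 = 212.5
CE = (212.5)² = 45156.25
Risk premium = EV − CE = 53425 − 45156.25 = 8268.75

$8,268.75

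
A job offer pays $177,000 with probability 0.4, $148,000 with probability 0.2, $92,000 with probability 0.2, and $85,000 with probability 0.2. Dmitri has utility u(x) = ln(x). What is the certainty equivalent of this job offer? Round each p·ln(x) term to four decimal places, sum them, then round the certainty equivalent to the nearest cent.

E[u] = 0.4·ln(177000) + 0.2·ln(148000) + 0.2·ln(92000) + 0.2·ln(85000) = 4.8336 + 2.3810 + 2.2859 + 2.2701 = 11.7706
CE = e^11.7706 ≈ 129391.76

$129,391.76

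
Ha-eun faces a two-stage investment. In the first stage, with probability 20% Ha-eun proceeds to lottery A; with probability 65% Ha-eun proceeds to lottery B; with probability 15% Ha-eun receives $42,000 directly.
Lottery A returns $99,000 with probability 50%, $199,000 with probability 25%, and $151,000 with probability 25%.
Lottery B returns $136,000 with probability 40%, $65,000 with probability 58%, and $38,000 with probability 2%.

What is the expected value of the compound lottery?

$94,059

EV(A) = 0.5 × 99000 + 0.25 × 199000 + 0.25 × 151000 = 49500 + 49750 + 37750 = 137000
EV(B) = 0.4 × 136000 + 0.58 × 65000 + 0.02 × 38000 = 54400 + 37700 + 760 = 92860
Branch C: 42000 (certain)
Overall = 0.2 × 137000 + 0.65 × 92860 + 0.15 × 42000 = 27400 + 60359 + 6300 = 94059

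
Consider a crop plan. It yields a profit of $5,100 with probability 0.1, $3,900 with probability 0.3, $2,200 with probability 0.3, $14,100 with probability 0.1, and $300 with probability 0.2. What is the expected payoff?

EV = 0.1 × 5100 + 0.3 × 3900 + 0.3 × 2200 + 0.1 × 14100 + 0.2 × 300 = 510 + 1170 + 660 + 1410 + 60 = 3810

$3,810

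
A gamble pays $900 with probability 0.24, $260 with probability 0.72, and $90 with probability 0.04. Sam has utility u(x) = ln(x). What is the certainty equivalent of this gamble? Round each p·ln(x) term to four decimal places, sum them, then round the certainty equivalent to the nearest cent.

E[u] = 0.24·ln(900) + 0.72·ln(260) + 0.04·ln(90) = 1.6326 + 4.0037 + 0.1800 = 5.8163
CE = e^5.8163 ≈ 335.73

$335.73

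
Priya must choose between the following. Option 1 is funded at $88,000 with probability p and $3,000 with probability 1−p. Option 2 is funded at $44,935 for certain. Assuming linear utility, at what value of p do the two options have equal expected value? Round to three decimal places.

p·88000 + (1−p)·3000 = 44935
85000p + 3000 = 44935
p = (44935 − 3000) / 85000

p = 0.493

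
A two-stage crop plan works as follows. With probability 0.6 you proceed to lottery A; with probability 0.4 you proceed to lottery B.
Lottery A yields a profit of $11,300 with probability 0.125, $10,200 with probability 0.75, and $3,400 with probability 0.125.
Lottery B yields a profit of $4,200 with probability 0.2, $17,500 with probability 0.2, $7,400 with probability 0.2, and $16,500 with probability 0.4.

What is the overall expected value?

$10,660.50

EV(A) = 0.125 × 11300 + 0.75 × 10200 + 0.125 × 3400 = 1412.5 + 7650 + 425 = 9487.5
EV(B) = 0.2 × 4200 + 0.2 × 17500 + 0.2 × 7400 + 0.4 × 16500 = 840 + 3500 + 1480 + 6600 = 12420
Overall = 0.6 × 9487.5 + 0.4 × 12420 = 5692.5 + 4968 = 10660.5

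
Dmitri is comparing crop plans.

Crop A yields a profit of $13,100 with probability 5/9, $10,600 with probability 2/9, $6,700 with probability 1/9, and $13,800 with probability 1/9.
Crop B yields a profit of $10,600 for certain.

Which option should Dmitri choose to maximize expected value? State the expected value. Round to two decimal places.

Crop A ($11,911.11)

Crop A = 5/9 × 13100 + 2/9 × 10600 + 1/9 × 6700 + 1/9 × 13800 = 7277.7778 + 2355.5556 + 744.4444 + 1533.3333 = 11911.1111
Crop B: 10600 (certain)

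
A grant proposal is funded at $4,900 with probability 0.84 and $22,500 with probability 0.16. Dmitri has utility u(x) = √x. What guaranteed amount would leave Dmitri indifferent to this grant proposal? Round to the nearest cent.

E[u] = 0.84·√4900 + 0.16·√22500 = 0.84·70 + 0.16·150 = 82.8
CE = (82.8)² = 6855.84

$6,855.84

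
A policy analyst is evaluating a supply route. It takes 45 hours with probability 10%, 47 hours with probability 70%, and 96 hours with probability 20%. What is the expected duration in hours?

EV = 0.1 × 45 + 0.7 × 47 + 0.2 × 96 = 4.5 + 32.9 + 19.2 = 56.6

56.6 hours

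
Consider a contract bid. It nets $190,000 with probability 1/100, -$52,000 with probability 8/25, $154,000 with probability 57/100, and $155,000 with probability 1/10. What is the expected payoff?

EV = 1/100 × 190000 + 8/25 × (-52000) + 57/100 × 154000 + 1/10 × 155000 = 1900 − 16640 + 87780 + 15500 = 88540

$88,540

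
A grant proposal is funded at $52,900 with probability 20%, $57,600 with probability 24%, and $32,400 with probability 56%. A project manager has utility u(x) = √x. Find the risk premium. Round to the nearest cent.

E[u] = 0.2·√52900 + 0.24·√57600 + 0.56·√32400 = 0.2·230 + 0.24·240 + 0.56·180 = 204.4
CE = (204.4)² = 41779.36
Risk premium = EV − CE = 42548 − 41779.36 = 768.64

$768.64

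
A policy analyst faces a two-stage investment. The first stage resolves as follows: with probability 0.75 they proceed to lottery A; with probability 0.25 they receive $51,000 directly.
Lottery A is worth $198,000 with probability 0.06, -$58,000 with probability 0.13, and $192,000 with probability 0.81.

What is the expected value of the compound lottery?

$132,645

EV(A) = 0.06 × 198000 + 0.13 × (-58000) + 0.81 × 192000 = 11880 − 7540 + 155520 = 159860
Branch B: 51000 (certain)
Overall = 0.75 × 159860 + 0.25 × 51000 = 119895 + 12750 = 132645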